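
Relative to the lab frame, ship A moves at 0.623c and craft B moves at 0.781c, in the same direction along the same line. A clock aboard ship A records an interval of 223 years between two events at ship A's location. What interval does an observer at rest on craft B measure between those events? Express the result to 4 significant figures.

234.4 years

Speed of ship A in craft B's frame: u = (v_A − v_B)/(1 − v_A v_B/c²) = (0.623 − 0.781)/(1 − 0.623×0.781) = −0.158/0.513437 = −0.30773; |u| = 0.30773c.
γ for this relative speed: γ = 1/√(1 − 0.0946978) = 1.051.
The clock on ship A records proper time, so craft B measures Δt = γΔτ = 1.051 × 223 = 234.4 years.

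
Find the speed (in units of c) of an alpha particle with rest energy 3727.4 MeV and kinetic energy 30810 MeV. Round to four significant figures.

K = (γ−1)mc², so γ = 1 + 30810/3727.4 = 9.2658.
Then v/c = √(1 − γ⁻²) = √(1 − 0.0116475) = √0.9883525 = 0.9942.

0.9942c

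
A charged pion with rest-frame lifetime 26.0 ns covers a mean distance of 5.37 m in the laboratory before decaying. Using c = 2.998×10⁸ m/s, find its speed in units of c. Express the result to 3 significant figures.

0.567c

Lab distance = (lab lifetime)·v = γτ·βc, so βγ = d/(cτ) = 5.370/(2.998×10⁸ × 2.600×10^-8) = 0.68892.
With βγ = 0.68892: γ² = 1 + (βγ)² = 1.474611, and β = (βγ)/γ = 0.68892/1.21434 = 0.567.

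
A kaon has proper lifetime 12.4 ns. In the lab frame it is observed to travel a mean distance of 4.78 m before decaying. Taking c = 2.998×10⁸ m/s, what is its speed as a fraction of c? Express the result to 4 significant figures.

0.7894c

Let x = d/(cτ) = 4.780 m / (2.998×10⁸ m/s × 1.240×10^-8 s) = 1.2858. Since d = βγcτ, x = βγ = β/√(1−β²).
Solving: β² = x²/(1+x²) = 1.65328/2.65328 = 0.623108, so β = 0.7894.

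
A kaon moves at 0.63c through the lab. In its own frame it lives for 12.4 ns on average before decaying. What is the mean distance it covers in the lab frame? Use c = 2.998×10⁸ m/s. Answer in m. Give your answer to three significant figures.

3.02 m

Lorentz factor: γ = (1 − 0.3969)^(−1/2) = 1.2877.
Lab-frame lifetime: Δt = γτ = 1.2877 × 12.4 ns = 15.967 ns.
Distance: d = vΔt = 0.63 × 2.998×10⁸ m/s × 1.5967×10^-8 s = 3.02 m.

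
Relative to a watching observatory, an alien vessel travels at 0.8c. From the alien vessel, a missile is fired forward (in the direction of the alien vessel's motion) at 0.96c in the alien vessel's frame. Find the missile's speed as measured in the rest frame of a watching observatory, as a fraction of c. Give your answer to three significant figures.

Relativistic velocity addition: u = (u' + v)/(1 + u'v/c²), with u' = 0.96c and v = 0.8c.
Numerator: 0.96 + 0.8 = 1.76. Denominator: 1 + (0.96)(0.8) = 1.768.
u = 1.76/1.768 = 0.99548, so the speed is 0.995c.

0.995c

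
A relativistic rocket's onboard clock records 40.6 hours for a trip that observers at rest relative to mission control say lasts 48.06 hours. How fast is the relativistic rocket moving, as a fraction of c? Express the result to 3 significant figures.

0.535c

γ = Δt/Δτ = 48.06/40.6 = 1.1837.
β = √(1 − 1/γ²) = √(1 − 0.713702) = √0.286298 = 0.535.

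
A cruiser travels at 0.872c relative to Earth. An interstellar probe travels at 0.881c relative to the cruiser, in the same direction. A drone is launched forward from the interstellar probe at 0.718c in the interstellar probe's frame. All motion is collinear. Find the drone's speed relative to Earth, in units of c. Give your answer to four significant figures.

0.9986c

Compose velocities in two stages. Stage 1 (into S'): u₁ = (0.718+0.881)/(1+0.718×0.881) = 0.97944.
Stage 2 (into S): u = (0.97944+0.872)/(1+0.97944×0.872) = 0.99858, so the speed is 0.9986c.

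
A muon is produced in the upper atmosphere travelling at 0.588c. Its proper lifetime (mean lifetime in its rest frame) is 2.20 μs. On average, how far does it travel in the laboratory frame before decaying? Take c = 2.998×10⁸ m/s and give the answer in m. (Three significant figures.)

With β = 0.588, γ = 1/√(1 − 0.588²) = 1/√0.654256 = 1.2363.
Lab-frame lifetime: Δt = γτ = 1.2363 × 2.20 μs = 2.7199 μs.
Distance: d = vΔt = 0.588 × 2.998×10⁸ m/s × 2.7199×10^-6 s = 479 m.

479 m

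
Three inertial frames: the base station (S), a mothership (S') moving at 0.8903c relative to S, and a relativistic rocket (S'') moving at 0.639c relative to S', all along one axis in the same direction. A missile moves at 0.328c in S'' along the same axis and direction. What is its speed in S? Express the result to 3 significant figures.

0.987c

First combine the missile and relativistic rocket (S''→S'): u₁ = (0.328 + 0.639)/(1 + 0.328×0.639) = 0.967/1.209592 = 0.79944.
Then combine with the mothership (S'→S): u = (0.79944 + 0.8903)/(1 + 0.79944×0.8903) = 1.68974/1.711741432 = 0.98715.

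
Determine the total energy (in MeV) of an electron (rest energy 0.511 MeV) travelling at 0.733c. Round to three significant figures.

With β = 0.733, γ = 1/√(1 − 0.733²) = 1/√0.462711 = 1.4701.
Total energy: E = γmc² = 1.4701 × 0.511 MeV = 0.751 MeV.

0.751 MeV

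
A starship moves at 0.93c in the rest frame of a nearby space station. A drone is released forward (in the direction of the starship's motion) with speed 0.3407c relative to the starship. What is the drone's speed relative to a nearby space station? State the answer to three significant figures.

0.965c

Relativistic velocity addition: u = (u' + v)/(1 + u'v/c²), with u' = 0.3407c and v = 0.93c.
Numerator: 0.3407 + 0.93 = 1.2707. Denominator: 1 + (0.3407)(0.93) = 1.316851.
u = 1.2707/1.316851 = 0.96495, so the speed is 0.965c.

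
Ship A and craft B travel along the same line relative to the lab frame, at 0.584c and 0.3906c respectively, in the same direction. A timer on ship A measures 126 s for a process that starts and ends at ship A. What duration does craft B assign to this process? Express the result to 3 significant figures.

130 s

Transform ship A's velocity into craft B's frame: (0.584 − 0.3906)/(1 − 0.584·0.3906) = 0.1934/0.7718896, so the relative speed is 0.25055c.
At |u| = 0.25055c, γ = (1 − 0.0627753)^(−1/2) = 1.0329.
Ship A's interval is proper; time dilation gives Δt_B = γΔτ = 1.0329 × 126 s = 130 s.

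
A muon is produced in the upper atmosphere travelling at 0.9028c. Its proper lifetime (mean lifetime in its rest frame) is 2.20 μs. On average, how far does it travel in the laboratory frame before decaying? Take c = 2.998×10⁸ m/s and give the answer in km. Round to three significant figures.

1.38 km

γ = 1/√(1 − β²) = 1/√(1 − 0.81504784) = 1/√0.18495216 = 1/0.430061 = 2.3253.
Lab-frame lifetime: Δt = γτ = 2.3253 × 2.20 μs = 5.1157 μs.
Distance: d = vΔt = 0.9028 × 2.998×10⁸ m/s × 5.1157×10^-6 s = 1380 m = 1.38 km.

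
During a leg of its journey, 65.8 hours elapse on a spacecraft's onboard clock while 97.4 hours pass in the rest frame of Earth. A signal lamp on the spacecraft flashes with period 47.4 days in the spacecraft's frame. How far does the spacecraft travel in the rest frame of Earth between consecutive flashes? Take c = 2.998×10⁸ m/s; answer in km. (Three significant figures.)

γ = Δt/Δτ = 97.4/65.8 = 1.48024.
β = √(1 − 1/γ²) = 0.7373. Lab-frame period = γτ = 1.48024×47.4 days = 70.163 days. Distance = βc × γτ = 0.7373 × 2.998×10⁸ m/s × 6062083.2 s = 1.3400×10^15 m = 1.34×10^12 km.

1.34×10^12 km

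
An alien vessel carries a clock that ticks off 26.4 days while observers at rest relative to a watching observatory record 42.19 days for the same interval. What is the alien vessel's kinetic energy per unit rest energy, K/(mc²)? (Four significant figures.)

0.5981

The time-dilation ratio gives γ = 42.19/26.4 = 1.59811.
Since K = (γ−1)mc², K/(mc²) = 1.59811 − 1 = 0.5981.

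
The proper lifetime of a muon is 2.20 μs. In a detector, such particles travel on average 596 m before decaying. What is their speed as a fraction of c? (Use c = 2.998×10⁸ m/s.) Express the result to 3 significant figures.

d = βγcτ ⇒ βγ = d/(cτ) = 596.0 m / (659.56 m) = 0.90363.
β = (βγ)/√(1+(βγ)²) = 0.90363/√1.816547 = 0.670.

0.670c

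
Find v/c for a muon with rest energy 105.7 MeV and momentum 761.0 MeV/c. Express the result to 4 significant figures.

βγ = pc/(mc²) = 761.0/105.7 = 7.1996.
Since γ² = 1 + (βγ)² = 52.8342, γ = √52.8342 = 7.26871, and β = (βγ)/γ = 7.1996/7.26871 = 0.9905.

0.9905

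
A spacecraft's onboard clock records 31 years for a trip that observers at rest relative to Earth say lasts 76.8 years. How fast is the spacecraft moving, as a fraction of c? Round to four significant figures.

0.9149c

γ = Δt/Δτ = 76.8/31 = 2.4774.
β = √(1 − 1/γ²) = √(1 − 0.162933) = √0.837067 = 0.9149.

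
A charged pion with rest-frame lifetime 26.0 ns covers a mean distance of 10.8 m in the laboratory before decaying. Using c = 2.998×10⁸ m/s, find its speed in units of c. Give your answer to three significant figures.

0.811c

d = βγcτ ⇒ βγ = d/(cτ) = 10.80 m / (7.7948 m) = 1.3855.
β = (βγ)/√(1+(βγ)²) = 1.3855/√2.91961 = 0.811.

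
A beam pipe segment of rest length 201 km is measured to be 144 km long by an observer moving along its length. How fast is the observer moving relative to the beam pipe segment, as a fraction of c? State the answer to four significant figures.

0.6977c

Length contraction gives γ = L₀/L = 201/144 = 1.3958.
β = √(1 − 1/γ²) = √0.486721 = 0.6977.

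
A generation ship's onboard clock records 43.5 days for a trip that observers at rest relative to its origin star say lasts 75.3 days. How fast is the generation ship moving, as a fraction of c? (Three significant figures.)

γ = Δt/Δτ = 75.3/43.5 = 1.731.
β = √(1 − 1/γ²) = √(1 − 0.333738) = √0.666262 = 0.816.

0.816c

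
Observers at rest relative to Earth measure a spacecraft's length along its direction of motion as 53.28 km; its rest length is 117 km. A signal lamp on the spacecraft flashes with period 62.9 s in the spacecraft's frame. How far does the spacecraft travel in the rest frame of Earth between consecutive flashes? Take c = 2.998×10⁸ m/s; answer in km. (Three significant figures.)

3.69×10^7 km

From L = L₀/γ: γ = 117/53.28 = 2.19595.
β = √(1 − 1/γ²) = 0.8903. Lab-frame period = γτ = 2.19595×62.9 s = 138.13 s. Distance = βc × γτ = 0.8903 × 2.998×10⁸ m/s × 138.13 s = 3.6869×10^10 m = 3.69×10^7 km.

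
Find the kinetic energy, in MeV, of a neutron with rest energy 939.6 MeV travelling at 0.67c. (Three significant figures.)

γ = 1/√(1 − β²) = 1/√(1 − 0.4489) = 1/√0.5511 = 1/0.742361 = 1.34705.
Kinetic energy: K = (γ − 1)mc² = (1.34705 − 1) × 939.6 MeV = 0.34705 × 939.6 = 326 MeV.

326 MeV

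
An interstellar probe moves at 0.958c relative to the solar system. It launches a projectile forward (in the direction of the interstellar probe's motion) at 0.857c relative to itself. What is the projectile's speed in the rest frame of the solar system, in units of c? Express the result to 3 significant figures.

0.997c

Relativistic velocity addition: u = (u' + v)/(1 + u'v/c²), with u' = 0.857c and v = 0.958c.
Numerator: 0.857 + 0.958 = 1.815. Denominator: 1 + (0.857)(0.958) = 1.821006.
u = 1.815/1.821006 = 0.9967, so the speed is 0.997c.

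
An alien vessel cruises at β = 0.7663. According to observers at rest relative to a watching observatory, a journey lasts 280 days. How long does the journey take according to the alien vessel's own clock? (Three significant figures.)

180 days

With β = 0.7663, γ = 1/√(1 − 0.7663²) = 1/√0.41278431 = 1.5565.
The alien vessel's clock runs slow as seen from a watching observatory, so Δτ = Δt/γ = 280/1.5565 = 180 days.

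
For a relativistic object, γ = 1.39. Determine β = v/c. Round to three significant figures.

0.695

β = √(1 − 1/γ²) = √(1 − 1/1.9321) = √0.482428 = 0.695.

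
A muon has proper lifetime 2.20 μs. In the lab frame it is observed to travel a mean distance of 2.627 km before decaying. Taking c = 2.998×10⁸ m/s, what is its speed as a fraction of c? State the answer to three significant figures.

Let x = d/(cτ) = 2627 m / (2.998×10⁸ m/s × 2.200×10^-6 s) = 3.983. Since d = βγcτ, x = βγ = β/√(1−β²).
Solving: β² = x²/(1+x²) = 15.8643/16.8643 = 0.940703, so β = 0.970.

0.970c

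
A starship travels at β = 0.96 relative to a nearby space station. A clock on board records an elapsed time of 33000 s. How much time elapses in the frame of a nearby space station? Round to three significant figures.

With β = 0.96, γ = 1/√(1 − 0.96²) = 1/√0.0784 = 3.5714.
Time dilation: Δt = γ·Δτ = 3.5714 × 33000 = 1.18×10^5 s.

1.18×10^5 s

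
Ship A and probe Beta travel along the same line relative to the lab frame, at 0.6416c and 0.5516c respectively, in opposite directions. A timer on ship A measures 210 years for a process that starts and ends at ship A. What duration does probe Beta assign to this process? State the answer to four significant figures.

The velocity of ship A relative to probe Beta is (0.6416 + 0.5516)c / (1 + 0.6416×0.5516) = 0.8813c; relative speed 0.8813c.
At |u| = 0.8813c, γ = (1 − 0.77669)^(−1/2) = 2.1161.
Ship A's interval is proper; time dilation gives Δt_B = γΔτ = 2.1161 × 210 years = 444.4 years.

444.4 years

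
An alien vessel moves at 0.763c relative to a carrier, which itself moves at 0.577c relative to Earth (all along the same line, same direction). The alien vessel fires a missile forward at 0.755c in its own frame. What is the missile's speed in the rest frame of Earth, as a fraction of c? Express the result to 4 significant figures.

Apply u = (u'+v)/(1+u'v) twice. Missile in the carrier frame: (0.755+0.763)/(1+0.755·0.763) = 1.518/1.576065 = 0.96316c.
That velocity, transformed to the rest frame of Earth: (0.96316+0.577)/(1+0.96316·0.577) = 1.54016/1.55574332 = 0.98998c.

0.9900c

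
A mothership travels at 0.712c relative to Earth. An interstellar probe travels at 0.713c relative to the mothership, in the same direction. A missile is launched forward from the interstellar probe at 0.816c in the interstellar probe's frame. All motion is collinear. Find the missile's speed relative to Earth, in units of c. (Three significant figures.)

0.994c

First combine the missile and interstellar probe (S''→S'): u₁ = (0.816 + 0.713)/(1 + 0.816×0.713) = 1.529/1.581808 = 0.96662.
Then combine with the mothership (S'→S): u = (0.96662 + 0.712)/(1 + 0.96662×0.712) = 1.67862/1.68823344 = 0.99431.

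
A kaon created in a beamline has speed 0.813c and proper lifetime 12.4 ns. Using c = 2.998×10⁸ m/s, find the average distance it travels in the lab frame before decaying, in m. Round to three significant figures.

5.19 m

Lorentz factor: γ = (1 − 0.660969)^(−1/2) = 1.7174.
Lab-frame lifetime: Δt = γτ = 1.7174 × 12.4 ns = 21.296 ns.
Distance: d = vΔt = 0.813 × 2.998×10⁸ m/s × 2.1296×10^-8 s = 5.19 m.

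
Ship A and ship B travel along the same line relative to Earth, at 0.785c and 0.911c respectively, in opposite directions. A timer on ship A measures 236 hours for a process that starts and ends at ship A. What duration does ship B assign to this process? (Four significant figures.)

The velocity of ship A relative to ship B is (0.785 + 0.911)c / (1 + 0.785×0.911) = 0.98884c; relative speed 0.98884c.
γ for this relative speed: γ = 1/√(1 − 0.977805) = 6.7123.
Ship A's interval is proper; time dilation gives Δt_B = γΔτ = 6.7123 × 236 hours = 1584 hours.

1584 hours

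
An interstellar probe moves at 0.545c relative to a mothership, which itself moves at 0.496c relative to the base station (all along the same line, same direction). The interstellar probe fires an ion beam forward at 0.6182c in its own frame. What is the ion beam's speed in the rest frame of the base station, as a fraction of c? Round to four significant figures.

Apply u = (u'+v)/(1+u'v) twice. Ion beam in the mothership frame: (0.6182+0.545)/(1+0.6182·0.545) = 1.1632/1.336919 = 0.87006c.
That velocity, transformed to the rest frame of the base station: (0.87006+0.496)/(1+0.87006·0.496) = 1.36606/1.43154976 = 0.95425c.

0.9543c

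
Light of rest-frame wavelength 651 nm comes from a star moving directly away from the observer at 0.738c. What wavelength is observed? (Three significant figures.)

1680 nm

Relativistic Doppler for wavelength: λ_obs = λ_src · √((1+β)/(1−β)).
With β = 0.738: factor = √(1.738/0.262) = 2.5756.
λ_obs = 651 × 2.5756 = 1680 nm.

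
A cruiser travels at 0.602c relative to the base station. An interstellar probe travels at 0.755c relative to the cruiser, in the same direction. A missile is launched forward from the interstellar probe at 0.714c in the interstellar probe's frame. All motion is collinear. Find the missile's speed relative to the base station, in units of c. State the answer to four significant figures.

0.9885c

First combine the missile and interstellar probe (S''→S'): u₁ = (0.714 + 0.755)/(1 + 0.714×0.755) = 1.469/1.53907 = 0.95447.
Then combine with the cruiser (S'→S): u = (0.95447 + 0.602)/(1 + 0.95447×0.602) = 1.55647/1.57459094 = 0.98849.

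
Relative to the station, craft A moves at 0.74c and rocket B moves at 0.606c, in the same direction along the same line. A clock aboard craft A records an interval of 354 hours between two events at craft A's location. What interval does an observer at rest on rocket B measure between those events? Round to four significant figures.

364.9 hours

Transform craft A's velocity into rocket B's frame: (0.74 − 0.606)/(1 − 0.74·0.606) = 0.134/0.55156, so the relative speed is 0.24295c.
At |u| = 0.24295c, γ = (1 − 0.0590247)^(−1/2) = 1.0309.
The clock on craft A records proper time, so rocket B measures Δt = γΔτ = 1.0309 × 354 = 364.9 hours.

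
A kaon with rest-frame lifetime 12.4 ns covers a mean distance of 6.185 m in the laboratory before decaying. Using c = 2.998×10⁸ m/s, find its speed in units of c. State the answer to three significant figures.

Let x = d/(cτ) = 6.185 m / (2.998×10⁸ m/s × 1.240×10^-8 s) = 1.6637. Since d = βγcτ, x = βγ = β/√(1−β²).
Solving: β² = x²/(1+x²) = 2.7679/3.7679 = 0.7346, so β = 0.857.

0.857c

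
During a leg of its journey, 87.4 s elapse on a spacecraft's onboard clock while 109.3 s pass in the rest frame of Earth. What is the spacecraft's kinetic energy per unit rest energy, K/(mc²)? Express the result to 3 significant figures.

0.251

The time-dilation ratio gives γ = 109.3/87.4 = 1.25057.
K/(mc²) = γ − 1 = 1.25057 − 1 = 0.251.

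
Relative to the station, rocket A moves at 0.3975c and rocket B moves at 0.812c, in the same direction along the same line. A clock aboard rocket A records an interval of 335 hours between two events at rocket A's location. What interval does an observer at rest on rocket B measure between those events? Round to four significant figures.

Transform rocket A's velocity into rocket B's frame: (0.3975 − 0.812)/(1 − 0.3975·0.812) = −0.4145/0.67723, so the relative speed is 0.61205c.
At |u| = 0.61205c, γ = (1 − 0.374605)^(−1/2) = 1.2645.
Rocket A's interval is proper; time dilation gives Δt_B = γΔτ = 1.2645 × 335 hours = 423.6 hours.

423.6 hours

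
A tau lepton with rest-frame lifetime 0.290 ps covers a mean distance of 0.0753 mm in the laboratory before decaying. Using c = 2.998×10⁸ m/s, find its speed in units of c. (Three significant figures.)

Let x = d/(cτ) = 7.530×10^-5 m / (2.998×10⁸ m/s × 2.900×10^-13 s) = 0.86609. Since d = βγcτ, x = βγ = β/√(1−β²).
Solving: β² = x²/(1+x²) = 0.750112/1.750112 = 0.428608, so β = 0.655.

0.655c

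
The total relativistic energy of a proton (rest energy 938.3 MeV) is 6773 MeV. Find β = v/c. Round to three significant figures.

γ = E/(mc²) = 6773/938.3 = 7.2184.
β = √(1 − 1/γ²) = √(1 − 0.0191919) = √0.9808081 = 0.990.

0.990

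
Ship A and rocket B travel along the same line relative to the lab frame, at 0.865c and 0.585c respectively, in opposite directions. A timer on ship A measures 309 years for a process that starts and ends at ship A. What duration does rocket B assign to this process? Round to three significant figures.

Transform ship A's velocity into rocket B's frame: (0.865 + 0.585)/(1 + 0.865·0.585) = 1.45/1.506025, so the relative speed is 0.9628c.
γ for this relative speed: γ = 1/√(1 − 0.926984) = 3.7008.
The clock on ship A records proper time, so rocket B measures Δt = γΔτ = 3.7008 × 309 = 1140 years.

1140 years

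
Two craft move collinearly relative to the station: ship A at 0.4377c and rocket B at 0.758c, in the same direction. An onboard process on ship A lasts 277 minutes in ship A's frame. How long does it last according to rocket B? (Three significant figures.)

316 minutes

Transform ship A's velocity into rocket B's frame: (0.4377 − 0.758)/(1 − 0.4377·0.758) = −0.3203/0.6682234, so the relative speed is 0.47933c.
At |u| = 0.47933c, γ = (1 − 0.229757)^(−1/2) = 1.1394.
The clock on ship A records proper time, so rocket B measures Δt = γΔτ = 1.1394 × 277 = 316 minutes.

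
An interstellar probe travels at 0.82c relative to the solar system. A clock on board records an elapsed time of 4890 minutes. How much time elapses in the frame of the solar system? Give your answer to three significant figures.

With β = 0.82, γ = 1/√(1 − 0.82²) = 1/√0.3276 = 1.7471.
The onboard clock measures proper time, so the interval in the rest frame of the solar system is dilated: Δt = γ·Δτ = 1.7471 × 4890 minutes = 8540 minutes.

8540 minutes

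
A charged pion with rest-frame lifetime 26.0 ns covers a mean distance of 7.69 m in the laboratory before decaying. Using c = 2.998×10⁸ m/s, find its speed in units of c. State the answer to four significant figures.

0.7023c

d = βγcτ ⇒ βγ = d/(cτ) = 7.690 m / (7.7948 m) = 0.98656.
β = (βγ)/√(1+(βγ)²) = 0.98656/√1.973301 = 0.7023.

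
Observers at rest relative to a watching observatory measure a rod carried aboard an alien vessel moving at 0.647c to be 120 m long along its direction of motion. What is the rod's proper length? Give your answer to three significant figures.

With β = 0.647, γ = 1/√(1 − 0.647²) = 1/√0.581391 = 1.3115.
Proper length: L₀ = γ·L = 1.3115 × 120 = 157 m.

157 m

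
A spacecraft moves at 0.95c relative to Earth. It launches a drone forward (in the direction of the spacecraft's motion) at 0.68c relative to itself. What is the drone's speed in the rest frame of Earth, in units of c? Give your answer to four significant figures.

0.9903c

In units of c, u = (u' + v)/(1 + u'v) with u' = 0.68 and v = 0.95.
Numerator: 0.68 + 0.95 = 1.63. Denominator: 1 + (0.68)(0.95) = 1.646.
u = 1.63/1.646 = 0.99028, so the speed is 0.9903c.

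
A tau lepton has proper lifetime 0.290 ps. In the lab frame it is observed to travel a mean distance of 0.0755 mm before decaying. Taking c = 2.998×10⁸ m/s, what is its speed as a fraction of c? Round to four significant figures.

0.6557c

Let x = d/(cτ) = 7.550×10^-5 m / (2.998×10⁸ m/s × 2.900×10^-13 s) = 0.8684. Since d = βγcτ, x = βγ = β/√(1−β²).
Solving: β² = x²/(1+x²) = 0.754119/1.754119 = 0.429913, so β = 0.6557.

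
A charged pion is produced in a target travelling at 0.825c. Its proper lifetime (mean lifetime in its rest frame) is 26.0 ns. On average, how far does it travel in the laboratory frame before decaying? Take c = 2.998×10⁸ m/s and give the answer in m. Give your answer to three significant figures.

11.4 m

Lorentz factor: γ = (1 − 0.680625)^(−1/2) = 1.7695.
Lab-frame lifetime: Δt = γτ = 1.7695 × 26.0 ns = 46.007 ns.
Distance: d = vΔt = 0.825 × 2.998×10⁸ m/s × 4.6007×10^-8 s = 11.4 m.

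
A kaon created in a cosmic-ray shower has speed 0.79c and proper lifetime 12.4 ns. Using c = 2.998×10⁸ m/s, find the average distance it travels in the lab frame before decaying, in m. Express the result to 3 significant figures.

Lorentz factor: γ = (1 − 0.6241)^(−1/2) = 1.631.
Lab-frame lifetime: Δt = γτ = 1.631 × 12.4 ns = 20.224 ns.
Distance: d = vΔt = 0.79 × 2.998×10⁸ m/s × 2.0224×10^-8 s = 4.79 m.

4.79 m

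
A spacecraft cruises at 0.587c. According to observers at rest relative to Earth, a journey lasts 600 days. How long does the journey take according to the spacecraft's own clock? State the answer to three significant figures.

Lorentz factor: γ = (1 − 0.344569)^(−1/2) = 1.2352.
The moving clock records proper time: Δτ = Δt/γ = 600/1.2352 = 486 days.

486 days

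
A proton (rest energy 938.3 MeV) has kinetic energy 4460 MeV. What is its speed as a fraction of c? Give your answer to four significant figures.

0.9848c

K = (γ−1)mc², so γ = 1 + 4460/938.3 = 5.7533.
Then v/c = √(1 − γ⁻²) = √(1 − 0.0302111) = √0.9697889 = 0.9848.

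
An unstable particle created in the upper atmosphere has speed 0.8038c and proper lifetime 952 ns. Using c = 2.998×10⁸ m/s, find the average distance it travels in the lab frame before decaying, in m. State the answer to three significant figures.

386 m

γ = 1/√(1 − β²) = 1/√(1 − 0.64609444) = 1/√0.35390556 = 1/0.5949 = 1.681.
Lab-frame lifetime: Δt = γτ = 1.681 × 952 ns = 1600.3 ns.
Distance: d = vΔt = 0.8038 × 2.998×10⁸ m/s × 1.6003×10^-6 s = 386 m.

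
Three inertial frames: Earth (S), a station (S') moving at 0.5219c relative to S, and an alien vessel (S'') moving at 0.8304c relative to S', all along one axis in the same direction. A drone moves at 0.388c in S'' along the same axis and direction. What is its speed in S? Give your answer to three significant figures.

0.975c

Compose velocities in two stages. Stage 1 (into S'): u₁ = (0.388+0.8304)/(1+0.388×0.8304) = 0.9215.
Stage 2 (into S): u = (0.9215+0.5219)/(1+0.9215×0.5219) = 0.97466, so the speed is 0.975c.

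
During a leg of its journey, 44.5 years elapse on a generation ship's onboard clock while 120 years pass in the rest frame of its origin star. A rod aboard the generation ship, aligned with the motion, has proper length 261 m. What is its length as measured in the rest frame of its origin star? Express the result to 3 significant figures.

From Δt = γΔτ: γ = 120/44.5 = 2.69663.
The rod contracts by the same γ: 261 m / 2.69663 = 96.8 m.

96.8 m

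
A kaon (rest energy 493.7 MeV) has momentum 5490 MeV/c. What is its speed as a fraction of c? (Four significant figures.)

pc/(mc²) = 5490/493.7 = 11.12 = βγ = β/√(1−β²).
So β² = x²/(1 + x²) with x = 11.12: x² = 123.654, β² = 123.654/124.654 = 0.991978, β = 0.9960.

0.9960c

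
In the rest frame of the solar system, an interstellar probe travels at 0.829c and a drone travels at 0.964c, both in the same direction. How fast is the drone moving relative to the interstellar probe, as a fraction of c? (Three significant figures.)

Transform to the interstellar probe's frame: u' = (u − v)/(1 − uv/c²).
u' = (0.964 − 0.829)/(1 − 0.964×0.829) = 0.135/0.200844 = 0.67216.
Speed in the interstellar probe's frame: 0.672c (in the same direction).

0.672c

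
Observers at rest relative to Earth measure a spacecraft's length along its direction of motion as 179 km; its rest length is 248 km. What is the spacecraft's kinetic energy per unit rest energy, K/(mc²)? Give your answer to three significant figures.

Length contraction gives γ = L₀/L = 248/179 = 1.38547.
Since K = (γ−1)mc², K/(mc²) = 1.38547 − 1 = 0.385.

0.385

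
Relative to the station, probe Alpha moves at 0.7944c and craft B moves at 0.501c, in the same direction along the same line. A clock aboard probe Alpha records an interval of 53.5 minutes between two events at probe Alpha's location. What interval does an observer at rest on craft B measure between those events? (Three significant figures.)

Speed of probe Alpha in craft B's frame: u = (v_A − v_B)/(1 − v_A v_B/c²) = (0.7944 − 0.501)/(1 − 0.7944×0.501) = 0.2934/0.6020056 = 0.48737; |u| = 0.48737c.
γ for this relative speed: γ = 1/√(1 − 0.23753) = 1.1452.
Probe Alpha's interval is proper; time dilation gives Δt_B = γΔτ = 1.1452 × 53.5 minutes = 61.3 minutes.

61.3 minutes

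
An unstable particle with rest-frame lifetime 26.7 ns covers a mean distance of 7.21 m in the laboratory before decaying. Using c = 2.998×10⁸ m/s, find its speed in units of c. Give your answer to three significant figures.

d = βγcτ ⇒ βγ = d/(cτ) = 7.210 m / (8.00466 m) = 0.90073.
β = (βγ)/√(1+(βγ)²) = 0.90073/√1.811315 = 0.669.

0.669c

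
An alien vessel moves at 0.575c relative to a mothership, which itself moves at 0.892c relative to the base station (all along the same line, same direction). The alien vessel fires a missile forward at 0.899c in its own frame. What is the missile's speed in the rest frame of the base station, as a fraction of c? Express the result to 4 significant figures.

0.9984c

Compose velocities in two stages. Stage 1 (into S'): u₁ = (0.899+0.575)/(1+0.899×0.575) = 0.9717.
Stage 2 (into S): u = (0.9717+0.892)/(1+0.9717×0.892) = 0.99836, so the speed is 0.9984c.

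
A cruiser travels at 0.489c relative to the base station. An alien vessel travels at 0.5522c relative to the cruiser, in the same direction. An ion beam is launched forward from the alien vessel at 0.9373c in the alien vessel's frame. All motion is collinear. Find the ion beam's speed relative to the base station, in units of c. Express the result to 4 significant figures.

Apply u = (u'+v)/(1+u'v) twice. Ion beam in the cruiser frame: (0.9373+0.5522)/(1+0.9373·0.5522) = 1.4895/1.51757706 = 0.9815c.
That velocity, transformed to the rest frame of the base station: (0.9815+0.489)/(1+0.9815·0.489) = 1.4705/1.4799535 = 0.99361c.

0.9936c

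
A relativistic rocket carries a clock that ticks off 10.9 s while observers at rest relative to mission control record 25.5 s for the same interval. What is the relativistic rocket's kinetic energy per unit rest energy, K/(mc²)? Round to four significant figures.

γ = Δt/Δτ = 25.5/10.9 = 2.33945.
Since K = (γ−1)mc², K/(mc²) = 2.33945 − 1 = 1.339.

1.339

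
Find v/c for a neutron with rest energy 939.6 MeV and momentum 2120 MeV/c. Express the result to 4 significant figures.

0.9142

βγ = pc/(mc²) = 2120/939.6 = 2.2563.
Since γ² = 1 + (βγ)² = 6.09089, γ = √6.09089 = 2.46797, and β = (βγ)/γ = 2.2563/2.46797 = 0.9142.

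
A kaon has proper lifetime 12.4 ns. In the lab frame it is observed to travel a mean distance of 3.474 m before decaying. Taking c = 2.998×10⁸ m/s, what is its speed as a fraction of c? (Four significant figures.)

Lab distance = (lab lifetime)·v = γτ·βc, so βγ = d/(cτ) = 3.474/(2.998×10⁸ × 1.240×10^-8) = 0.93449.
With βγ = 0.93449: γ² = 1 + (βγ)² = 1.873272, and β = (βγ)/γ = 0.93449/1.36868 = 0.6828.

0.6828c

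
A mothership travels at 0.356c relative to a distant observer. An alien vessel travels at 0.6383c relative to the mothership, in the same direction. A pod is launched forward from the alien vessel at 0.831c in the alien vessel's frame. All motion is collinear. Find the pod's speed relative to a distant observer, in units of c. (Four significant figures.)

0.9808c

Compose velocities in two stages. Stage 1 (into S'): u₁ = (0.831+0.6383)/(1+0.831×0.6383) = 0.96006.
Stage 2 (into S): u = (0.96006+0.356)/(1+0.96006×0.356) = 0.98083, so the speed is 0.9808c.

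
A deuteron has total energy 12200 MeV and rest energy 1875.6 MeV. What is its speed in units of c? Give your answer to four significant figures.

0.9881c

Total energy E = γmc² gives γ = 12200/1875.6 = 6.5046.
Hence β = √(1 − 1/γ²) = √(1 − 0.0236352) = √0.9763648 = 0.9881.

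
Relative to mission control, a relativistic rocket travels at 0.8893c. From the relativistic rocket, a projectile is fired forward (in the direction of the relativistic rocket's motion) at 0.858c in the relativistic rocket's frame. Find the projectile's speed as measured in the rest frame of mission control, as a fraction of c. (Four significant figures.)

In units of c, u = (u' + v)/(1 + u'v) with u' = 0.858 and v = 0.8893.
Numerator: 0.858 + 0.8893 = 1.7473. Denominator: 1 + (0.858)(0.8893) = 1.7630194.
u = 1.7473/1.7630194 = 0.99108, so the speed is 0.9911c.

0.9911c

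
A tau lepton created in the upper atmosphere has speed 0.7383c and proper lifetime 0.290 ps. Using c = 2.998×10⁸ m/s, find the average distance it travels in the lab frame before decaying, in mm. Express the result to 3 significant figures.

γ = 1/√(1 − β²) = 1/√(1 − 0.54508689) = 1/√0.45491311 = 1/0.674472 = 1.4826.
Lab-frame lifetime: Δt = γτ = 1.4826 × 0.290 ps = 0.42995 ps.
Distance: d = vΔt = 0.7383 × 2.998×10⁸ m/s × 4.2995×10^-13 s = 9.52×10^-5 m = 0.0952 mm.

0.0952 mm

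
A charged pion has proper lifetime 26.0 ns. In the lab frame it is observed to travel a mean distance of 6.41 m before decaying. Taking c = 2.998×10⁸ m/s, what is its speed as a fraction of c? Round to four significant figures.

0.6352c

Let x = d/(cτ) = 6.410 m / (2.998×10⁸ m/s × 2.600×10^-8 s) = 0.82234. Since d = βγcτ, x = βγ = β/√(1−β²).
Solving: β² = x²/(1+x²) = 0.676243/1.676243 = 0.403428, so β = 0.6352.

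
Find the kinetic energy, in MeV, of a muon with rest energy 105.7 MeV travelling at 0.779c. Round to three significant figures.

62.9 MeV

γ = 1/√(1 − β²) = 1/√(1 − 0.606841) = 1/√0.393159 = 1/0.627024 = 1.59484.
Kinetic energy: K = (γ − 1)mc² = (1.59484 − 1) × 105.7 MeV = 0.59484 × 105.7 = 62.9 MeV.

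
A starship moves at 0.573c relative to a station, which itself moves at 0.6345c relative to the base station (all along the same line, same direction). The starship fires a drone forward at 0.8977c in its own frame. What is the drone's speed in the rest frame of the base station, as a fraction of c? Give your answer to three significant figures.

Apply u = (u'+v)/(1+u'v) twice. Drone in the station frame: (0.8977+0.573)/(1+0.8977·0.573) = 1.4707/1.5143821 = 0.97116c.
That velocity, transformed to the rest frame of the base station: (0.97116+0.6345)/(1+0.97116·0.6345) = 1.60566/1.61620102 = 0.99348c.

0.993c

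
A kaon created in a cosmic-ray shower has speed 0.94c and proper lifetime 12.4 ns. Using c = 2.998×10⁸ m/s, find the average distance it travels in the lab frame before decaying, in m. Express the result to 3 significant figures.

10.2 m

γ = 1/√(1 − β²) = 1/√(1 − 0.8836) = 1/√0.1164 = 1/0.341174 = 2.9311.
Lab-frame lifetime: Δt = γτ = 2.9311 × 12.4 ns = 36.346 ns.
Distance: d = vΔt = 0.94 × 2.998×10⁸ m/s × 3.6346×10^-8 s = 10.2 m.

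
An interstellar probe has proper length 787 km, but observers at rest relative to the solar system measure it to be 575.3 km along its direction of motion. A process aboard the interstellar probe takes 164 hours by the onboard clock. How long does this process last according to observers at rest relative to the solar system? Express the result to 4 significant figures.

Length contraction gives γ = L₀/L = 787/575.3 = 1.36798.
The same γ dilates the second interval: 1.36798 × 164 hours = 224.3 hours.

224.3 hours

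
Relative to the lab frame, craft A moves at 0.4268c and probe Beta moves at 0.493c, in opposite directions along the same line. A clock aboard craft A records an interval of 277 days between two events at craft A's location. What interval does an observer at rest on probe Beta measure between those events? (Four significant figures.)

426.1 days

Transform craft A's velocity into probe Beta's frame: (0.4268 + 0.493)/(1 + 0.4268·0.493) = 0.9198/1.2104124, so the relative speed is 0.75991c.
γ for this relative speed: γ = 1/√(1 − 0.577463) = 1.5384.
The clock on craft A records proper time, so probe Beta measures Δt = γΔτ = 1.5384 × 277 = 426.1 days.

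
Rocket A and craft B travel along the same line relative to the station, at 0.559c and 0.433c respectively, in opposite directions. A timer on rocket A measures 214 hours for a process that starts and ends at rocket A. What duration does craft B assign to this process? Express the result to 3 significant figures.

The velocity of rocket A relative to craft B is (0.559 + 0.433)c / (1 + 0.559×0.433) = 0.79868c; relative speed 0.79868c.
γ for this relative speed: γ = 1/√(1 − 0.63789) = 1.6618.
Rocket A's interval is proper; time dilation gives Δt_B = γΔτ = 1.6618 × 214 hours = 356 hours.

356 hours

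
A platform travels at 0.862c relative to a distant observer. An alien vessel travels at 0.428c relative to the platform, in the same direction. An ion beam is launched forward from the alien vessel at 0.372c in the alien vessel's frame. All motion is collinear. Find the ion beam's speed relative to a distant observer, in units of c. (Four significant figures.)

Apply u = (u'+v)/(1+u'v) twice. Ion beam in the platform frame: (0.372+0.428)/(1+0.372·0.428) = 0.8/1.159216 = 0.69012c.
That velocity, transformed to the rest frame of a distant observer: (0.69012+0.862)/(1+0.69012·0.862) = 1.55212/1.59488344 = 0.97319c.

0.9732c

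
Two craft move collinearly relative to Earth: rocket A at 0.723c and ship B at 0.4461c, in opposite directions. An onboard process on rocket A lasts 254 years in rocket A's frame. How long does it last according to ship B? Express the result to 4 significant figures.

543.3 years

The velocity of rocket A relative to ship B is (0.723 + 0.4461)c / (1 + 0.723×0.4461) = 0.88399c; relative speed 0.88399c.
γ for this relative speed: γ = 1/√(1 − 0.781438) = 2.139.
Rocket A's interval is proper; time dilation gives Δt_B = γΔτ = 2.139 × 254 years = 543.3 years.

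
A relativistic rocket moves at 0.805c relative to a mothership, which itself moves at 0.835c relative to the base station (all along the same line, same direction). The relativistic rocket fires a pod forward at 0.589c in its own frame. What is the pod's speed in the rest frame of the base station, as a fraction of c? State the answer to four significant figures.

Apply u = (u'+v)/(1+u'v) twice. Pod in the mothership frame: (0.589+0.805)/(1+0.589·0.805) = 1.394/1.474145 = 0.94563c.
That velocity, transformed to the rest frame of the base station: (0.94563+0.835)/(1+0.94563·0.835) = 1.78063/1.78960105 = 0.99499c.

0.9950c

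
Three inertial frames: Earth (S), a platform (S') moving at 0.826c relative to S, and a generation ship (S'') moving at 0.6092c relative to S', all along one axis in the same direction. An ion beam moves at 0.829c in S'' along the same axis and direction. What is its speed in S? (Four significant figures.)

0.9957c

First combine the ion beam and generation ship (S''→S'): u₁ = (0.829 + 0.6092)/(1 + 0.829×0.6092) = 1.4382/1.5050268 = 0.9556.
Then combine with the platform (S'→S): u = (0.9556 + 0.826)/(1 + 0.9556×0.826) = 1.7816/1.7893256 = 0.99568.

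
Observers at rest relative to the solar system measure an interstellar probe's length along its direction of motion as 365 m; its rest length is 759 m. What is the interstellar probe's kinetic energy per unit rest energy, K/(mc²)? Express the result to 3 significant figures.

Length contraction gives γ = L₀/L = 759/365 = 2.07945.
Since K = (γ−1)mc², K/(mc²) = 2.07945 − 1 = 1.08.

1.08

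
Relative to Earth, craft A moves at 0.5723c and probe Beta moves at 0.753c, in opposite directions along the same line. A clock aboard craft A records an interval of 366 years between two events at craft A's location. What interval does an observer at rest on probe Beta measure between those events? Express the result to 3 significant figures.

971 years

The velocity of craft A relative to probe Beta is (0.5723 + 0.753)c / (1 + 0.5723×0.753) = 0.92617c; relative speed 0.92617c.
γ for this relative speed: γ = 1/√(1 − 0.857791) = 2.6518.
Craft A's interval is proper; time dilation gives Δt_B = γΔτ = 2.6518 × 366 years = 971 years.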